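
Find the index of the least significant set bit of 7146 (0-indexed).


0b1101111101010. Lowest set bit at position 1

1


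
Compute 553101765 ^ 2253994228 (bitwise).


0b100000111101111010100111000101 ^ 0b10000110010110010011100011110100 = 0b10100110101011101001000100110001 = 2796458289

2796458289


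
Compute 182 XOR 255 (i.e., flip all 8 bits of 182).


182 ^ 255 = 73

73


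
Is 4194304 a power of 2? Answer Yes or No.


0b10000000000000000000000. Only one bit set => Yes

Yes


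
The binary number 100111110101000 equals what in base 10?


100111110101000 in decimal = 20392

20392


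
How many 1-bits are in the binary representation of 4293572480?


0b11111111111010101011011110000000 has 20 set bits

20


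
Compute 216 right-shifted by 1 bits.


0b11011000 >> 1 = 0b1101100 = 108

108


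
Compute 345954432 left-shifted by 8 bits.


0b10100100111101101100010000000 << 8 = 0b1010010011110110110001000000000000000 = 88564334592

88564334592


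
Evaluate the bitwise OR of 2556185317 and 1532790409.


0b10011000010111000100101011100101 | 0b1011011010111001000011010001001 = 0b11011011010111001100111011101101 = 3680292589

3680292589


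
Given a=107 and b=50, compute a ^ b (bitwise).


107 ^ 50 = 89

89


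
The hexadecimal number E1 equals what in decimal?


E1 hex = 225 decimal

225


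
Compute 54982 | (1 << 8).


54982 | (1 << 8) = 54982 | 256 = 55238

55238


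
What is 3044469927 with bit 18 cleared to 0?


3044469927 & ~(1 << 18) = 3044207783

3044207783


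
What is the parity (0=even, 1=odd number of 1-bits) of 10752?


0b10101000000000 has 3 ones => parity 1

1


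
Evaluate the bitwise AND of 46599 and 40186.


0b1011011000000111 & 0b1001110011111010 = 0b1001010000000010 = 37890

37890


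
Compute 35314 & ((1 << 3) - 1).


35314 & 7 = 2

2


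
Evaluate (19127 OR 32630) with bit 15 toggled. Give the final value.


Step 1: 19127 | 32630 = 32759
Step 2: 32759 ^ (1 << 15) = 32759 ^ 32768 = 65527

65527


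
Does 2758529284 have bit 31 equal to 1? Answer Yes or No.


0b10100100011010111101000100000100, bit 31 = 1. Yes

Yes


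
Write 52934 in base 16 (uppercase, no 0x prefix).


52934 = CEC6 hex

CEC6


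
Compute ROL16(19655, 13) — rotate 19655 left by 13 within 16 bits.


Rotate 0b100110011000111 left by 13 (16-bit) = 0b1110100110011000 = 59800

59800


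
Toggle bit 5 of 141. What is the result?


141 ^ (1 << 5) = 141 ^ 32 = 173

173


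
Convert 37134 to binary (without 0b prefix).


37134 = 1001000100001110 in binary

1001000100001110


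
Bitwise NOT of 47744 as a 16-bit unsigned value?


~0b1011101010000000 = 0b100010101111111 = 17791 (16-bit unsigned)

17791


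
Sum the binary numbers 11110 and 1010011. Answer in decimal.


11110 + 1010011 = 1110001 = 113

113


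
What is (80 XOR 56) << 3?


Step 1: 80 ^ 56 = 104
Step 2: 104 << 3 = 832

832


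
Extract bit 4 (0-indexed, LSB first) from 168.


0b10101000, position 4 = 0

0


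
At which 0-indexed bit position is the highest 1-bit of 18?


0b10010. Highest set bit at position 4

4


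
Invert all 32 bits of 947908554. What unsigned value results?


947908554 ^ 4294967295 = 3347058741

3347058741


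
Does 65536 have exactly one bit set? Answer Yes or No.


0b10000000000000000. Only one bit set => Yes

Yes


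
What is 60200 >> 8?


0b1110101100101000 >> 8 = 0b11101011 = 235

235


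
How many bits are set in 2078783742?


0b1111011111001111011100011111110 has 23 set bits

23


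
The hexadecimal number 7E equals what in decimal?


7E hex = 126 decimal

126


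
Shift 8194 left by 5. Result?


0b10000000000010 << 5 = 0b1000000000001000000 = 262208

262208


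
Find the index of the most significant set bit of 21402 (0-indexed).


0b101001110011010. Highest set bit at position 14

14


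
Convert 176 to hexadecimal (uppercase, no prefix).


176 = B0 hex

B0


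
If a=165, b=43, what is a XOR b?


165 ^ 43 = 142

142


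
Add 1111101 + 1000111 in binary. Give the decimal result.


1111101 + 1000111 = 11000100 = 196

196


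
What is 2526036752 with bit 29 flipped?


2526036752 ^ (1 << 29) = 2526036752 ^ 536870912 = 3062907664

3062907664


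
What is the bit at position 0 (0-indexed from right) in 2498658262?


0b10010100111011100111111111010110, position 0 = 0

0


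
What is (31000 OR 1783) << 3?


Step 1: 31000 | 1783 = 32767
Step 2: 32767 << 3 = 262136

262136


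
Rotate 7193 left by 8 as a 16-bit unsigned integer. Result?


Rotate 0b1110000011001 left by 8 (16-bit) = 0b1100100011100 = 6428

6428


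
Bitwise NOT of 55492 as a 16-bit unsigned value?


~0b1101100011000100 = 0b10011100111011 = 10043 (16-bit unsigned)

10043


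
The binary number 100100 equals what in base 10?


100100 in decimal = 36

36


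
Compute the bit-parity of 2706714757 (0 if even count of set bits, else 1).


0b10100001010101010011000010000101 has 12 ones => parity 0

0


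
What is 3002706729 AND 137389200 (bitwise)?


0b10110010111110011010101100101001 & 0b1000001100000110010010010000 = 0b1100000010000000000000 = 3153920

3153920


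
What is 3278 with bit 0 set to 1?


3278 | (1 << 0) = 3278 | 1 = 3279

3279


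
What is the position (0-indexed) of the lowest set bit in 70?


0b1000110. Lowest set bit at position 1

1


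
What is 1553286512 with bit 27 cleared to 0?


1553286512 & ~(1 << 27) = 1419068784

1419068784


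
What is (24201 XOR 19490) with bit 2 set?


Step 1: 24201 ^ 19490 = 4779
Step 2: 4779 | (1 << 2) = 4779 | 4 = 4783

4783


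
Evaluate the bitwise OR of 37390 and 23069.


0b1001001000001110 | 0b101101000011101 = 0b1101101000011111 = 55839

55839


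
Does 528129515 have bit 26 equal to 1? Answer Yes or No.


0b11111011110101001110111101011, bit 26 = 1. Yes

Yes


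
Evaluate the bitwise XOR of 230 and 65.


0b11100110 ^ 0b1000001 = 0b10100111 = 167

167


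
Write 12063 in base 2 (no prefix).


12063 = 10111100011111 in binary

10111100011111


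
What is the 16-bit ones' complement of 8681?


8681 ^ 65535 = 56854

56854


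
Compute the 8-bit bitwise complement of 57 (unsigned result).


~0b111001 = 0b11000110 = 198 (8-bit unsigned)

198


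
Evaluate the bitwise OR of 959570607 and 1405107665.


0b111001001100011110001010101111 | 0b1010011110000000011110111010001 = 0b1111011111100011111111111111111 = 2079457279

2079457279


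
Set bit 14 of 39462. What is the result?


39462 | (1 << 14) = 39462 | 16384 = 55846

55846


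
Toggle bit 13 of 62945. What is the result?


62945 ^ (1 << 13) = 62945 ^ 8192 = 54753

54753


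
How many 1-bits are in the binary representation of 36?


0b100100 has 2 set bits

2


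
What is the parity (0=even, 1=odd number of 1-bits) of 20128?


0b100111010100000 has 6 ones => parity 0

0


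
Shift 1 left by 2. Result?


0b1 << 2 = 0b100 = 4

4


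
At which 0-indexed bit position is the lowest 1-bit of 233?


0b11101001. Lowest set bit at position 0

0


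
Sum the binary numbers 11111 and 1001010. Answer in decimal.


11111 + 1001010 = 1101001 = 105

105


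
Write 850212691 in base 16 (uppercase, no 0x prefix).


850212691 = 32AD3753 hex

32AD3753


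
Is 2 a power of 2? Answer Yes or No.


0b10. Only one bit set => Yes

Yes


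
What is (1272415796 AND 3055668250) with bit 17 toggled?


Step 1: 1272415796 & 3055668250 = 33653776
Step 2: 33653776 ^ (1 << 17) = 33653776 ^ 131072 = 33784848

33784848


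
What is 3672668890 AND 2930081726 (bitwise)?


0b11011010111010000111101011011010 & 0b10101110101001010111111110111110 = 0b10001010101000000111101010011010 = 2325772954

2325772954


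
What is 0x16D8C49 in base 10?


16D8C49 hex = 23956553 decimal

23956553


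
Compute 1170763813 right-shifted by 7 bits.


0b1000101110010000111000000100101 >> 7 = 0b100010111001000011100000 = 9146592

9146592


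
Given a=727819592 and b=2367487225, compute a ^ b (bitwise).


727819592 ^ 2367487225 = 2793232817

2793232817


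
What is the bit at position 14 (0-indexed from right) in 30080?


0b111010110000000, position 14 = 1

1


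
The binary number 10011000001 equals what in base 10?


10011000001 in decimal = 1217

1217


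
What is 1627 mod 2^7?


1627 & 127 = 91

91


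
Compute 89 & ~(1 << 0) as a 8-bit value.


89 & ~(1 << 0) = 88

88


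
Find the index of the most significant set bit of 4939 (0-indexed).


0b1001101001011. Highest set bit at position 12

12


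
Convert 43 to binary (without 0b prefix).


43 = 101011 in binary

101011


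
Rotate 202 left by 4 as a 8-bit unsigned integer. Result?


Rotate 0b11001010 left by 4 (8-bit) = 0b10101100 = 172

172


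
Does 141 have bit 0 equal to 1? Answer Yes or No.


0b10001101, bit 0 = 1. Yes

Yes


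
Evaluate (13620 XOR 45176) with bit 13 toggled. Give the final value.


Step 1: 13620 ^ 45176 = 34124
Step 2: 34124 ^ (1 << 13) = 34124 ^ 8192 = 42316

42316


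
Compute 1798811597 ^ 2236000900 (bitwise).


0b1101011001101111010111111001101 ^ 0b10000101010001101010101010000100 = 0b11101110011100010000010101001001 = 4000384329

4000384329


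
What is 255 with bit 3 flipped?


255 ^ (1 << 3) = 255 ^ 8 = 247

247


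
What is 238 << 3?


0b11101110 << 3 = 0b11101110000 = 1904

1904


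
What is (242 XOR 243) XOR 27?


Step 1: 242 ^ 243 = 1
Step 2: 1 ^ 27 = 26

26


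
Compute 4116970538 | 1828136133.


0b11110101011000111111110000101010 | 0b1101100111101110010010011000101 = 0b11111101111101111111110011101111 = 4260887791

4260887791


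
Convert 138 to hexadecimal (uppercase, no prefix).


138 = 8A hex

8A


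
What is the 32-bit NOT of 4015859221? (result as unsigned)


~0b11101111010111010010011000010101 = 0b10000101000101101100111101010 = 279108074 (32-bit unsigned)

279108074


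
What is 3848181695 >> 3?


0b11100101010111101001011110111111 >> 3 = 0b11100101010111101001011110111 = 481022711

481022711


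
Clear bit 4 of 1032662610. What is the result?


1032662610 & ~(1 << 4) = 1032662594

1032662594


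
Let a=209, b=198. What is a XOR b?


209 ^ 198 = 23

23


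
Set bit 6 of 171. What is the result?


171 | (1 << 6) = 171 | 64 = 235

235


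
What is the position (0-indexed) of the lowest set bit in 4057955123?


0b11110001110111110111101100110011. Lowest set bit at position 0

0


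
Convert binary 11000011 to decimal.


11000011 in decimal = 195

195


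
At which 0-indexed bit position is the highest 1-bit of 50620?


0b1100010110111100. Highest set bit at position 15

15


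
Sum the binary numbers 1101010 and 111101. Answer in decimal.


1101010 + 111101 = 10100111 = 167

167


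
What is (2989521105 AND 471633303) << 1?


Step 1: 2989521105 & 471633303 = 269486225
Step 2: 269486225 << 1 = 538972450

538972450


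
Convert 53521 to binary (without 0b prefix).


53521 = 1101000100010001 in binary

1101000100010001


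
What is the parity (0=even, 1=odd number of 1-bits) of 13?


0b1101 has 3 ones => parity 1

1


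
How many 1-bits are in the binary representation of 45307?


0b1011000011111011 has 10 set bits

10


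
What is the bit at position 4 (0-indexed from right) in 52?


0b110100, position 4 = 1

1


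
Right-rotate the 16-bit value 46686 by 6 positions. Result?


Rotate 0b1011011001011110 right by 6 (16-bit) = 0b111101011011001 = 31449

31449


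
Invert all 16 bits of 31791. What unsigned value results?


31791 ^ 65535 = 33744

33744


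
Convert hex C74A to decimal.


C74A hex = 51018 decimal

51018


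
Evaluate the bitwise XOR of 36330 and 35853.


0b1000110111101010 ^ 0b1000110000001101 = 0b111100111 = 487

487


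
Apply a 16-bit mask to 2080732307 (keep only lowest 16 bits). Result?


2080732307 & 65535 = 29843

29843


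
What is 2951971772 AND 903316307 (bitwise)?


0b10101111111100111000001110111100 & 0b110101110101111000001101010011 = 0b100101110100111000001100010000 = 634618640

634618640


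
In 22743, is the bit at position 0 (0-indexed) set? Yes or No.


0b101100011010111, bit 0 = 1. Yes

Yes


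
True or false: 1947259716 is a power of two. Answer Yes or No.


0b1110100000100001101001101000100. Multiple bits set => No

No


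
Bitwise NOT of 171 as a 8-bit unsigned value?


~0b10101011 = 0b1010100 = 84 (8-bit unsigned)

84


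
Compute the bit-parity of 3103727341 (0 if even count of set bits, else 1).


0b10111000111111110001111011101101 has 22 ones => parity 0

0


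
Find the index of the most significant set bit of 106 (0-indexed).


0b1101010. Highest set bit at position 6

6


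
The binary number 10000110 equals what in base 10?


10000110 in decimal = 134

134


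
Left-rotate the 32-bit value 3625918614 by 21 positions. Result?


Rotate 0b11011000000111110010000010010110 left by 21 (32-bit) = 0b10010110110110000001111100100 = 316343268

316343268


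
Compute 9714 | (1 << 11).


9714 | (1 << 11) = 9714 | 2048 = 11762

11762


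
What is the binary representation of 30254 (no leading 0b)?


30254 = 111011000101110 in binary

111011000101110


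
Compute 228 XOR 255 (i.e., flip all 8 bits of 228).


228 ^ 255 = 27

27


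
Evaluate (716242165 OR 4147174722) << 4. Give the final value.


Step 1: 716242165 | 4147174722 = 4289789431
Step 2: 4289789431 << 4 = 68636630896

68636630896


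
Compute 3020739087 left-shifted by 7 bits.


0b10110100000011001101001000001111 << 7 = 0b101101000000110011010010000011110000000 = 386654603136

386654603136


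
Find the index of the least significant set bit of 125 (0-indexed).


0b1111101. Lowest set bit at position 0

0


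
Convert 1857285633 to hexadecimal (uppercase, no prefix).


1857285633 = 6EB3EE01 hex

6EB3EE01


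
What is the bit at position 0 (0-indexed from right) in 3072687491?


0b10110111001001010111110110000011, position 0 = 1

1


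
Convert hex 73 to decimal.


73 hex = 115 decimal

115


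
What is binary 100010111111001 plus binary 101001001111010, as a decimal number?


100010111111001 + 101001001111010 = 1001100001110011 = 39027

39027


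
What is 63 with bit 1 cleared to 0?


63 & ~(1 << 1) = 61

61


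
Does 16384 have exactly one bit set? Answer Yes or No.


0b100000000000000. Only one bit set => Yes

Yes


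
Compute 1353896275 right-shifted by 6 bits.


0b1010000101100101101000101010011 >> 6 = 0b1010000101100101101000101 = 21154629

21154629


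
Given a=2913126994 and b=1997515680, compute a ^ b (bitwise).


2913126994 ^ 1997515680 = 3668795890

3668795890


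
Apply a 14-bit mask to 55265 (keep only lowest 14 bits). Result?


55265 & 16383 = 6113

6113


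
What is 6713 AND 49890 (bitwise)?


0b1101000111001 & 0b1100001011100010 = 0b1000100000 = 544

544


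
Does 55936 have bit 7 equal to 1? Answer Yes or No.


0b1101101010000000, bit 7 = 1. Yes

Yes


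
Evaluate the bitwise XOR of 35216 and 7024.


0b1000100110010000 ^ 0b1101101110000 = 0b1001001011100000 = 37600

37600


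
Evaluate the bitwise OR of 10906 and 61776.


0b10101010011010 | 0b1111000101010000 = 0b1111101111011010 = 64474

64474


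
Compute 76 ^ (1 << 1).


76 ^ (1 << 1) = 76 ^ 2 = 78

78


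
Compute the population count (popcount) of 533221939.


0b11111110010000101001000110011 has 15 set bits

15


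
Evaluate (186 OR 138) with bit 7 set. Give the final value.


Step 1: 186 | 138 = 186
Step 2: 186 | (1 << 7) = 186 | 128 = 186

186


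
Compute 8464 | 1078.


0b10000100010000 | 0b10000110110 = 0b10010100110110 = 9526

9526


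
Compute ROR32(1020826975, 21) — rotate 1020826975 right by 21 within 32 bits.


Rotate 0b111100110110001001010101011111 right by 21 (32-bit) = 0b11000100101010101111100111100110 = 3299539430

3299539430


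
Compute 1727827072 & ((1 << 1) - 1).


1727827072 & 1 = 0

0


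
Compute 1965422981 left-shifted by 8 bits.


0b1110101001001011111100110000101 << 8 = 0b111010100100101111110011000010100000000 = 503148283136

503148283136


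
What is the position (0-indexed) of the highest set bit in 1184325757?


0b1000110100101110110000001111101. Highest set bit at position 30

30


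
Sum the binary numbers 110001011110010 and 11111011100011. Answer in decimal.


110001011110010 + 11111011100011 = 1010000111010101 = 41429

41429


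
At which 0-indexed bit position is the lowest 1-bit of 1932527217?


0b1110011001100000000011001110001. Lowest set bit at position 0

0


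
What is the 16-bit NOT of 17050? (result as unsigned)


~0b100001010011010 = 0b1011110101100101 = 48485 (16-bit unsigned)

48485


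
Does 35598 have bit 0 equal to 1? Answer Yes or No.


0b1000101100001110, bit 0 = 0. No

No


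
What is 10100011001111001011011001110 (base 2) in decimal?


10100011001111001011011001110 in decimal = 342333134

342333134


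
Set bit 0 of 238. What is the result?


238 | (1 << 0) = 238 | 1 = 239

239


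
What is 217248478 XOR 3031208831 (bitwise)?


0b1100111100101111001011011110 ^ 0b10110100101011001001001101111111 = 0b10111000010111100110000110100001 = 3093193121

3093193121


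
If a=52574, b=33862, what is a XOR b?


52574 ^ 33862 = 18712

18712


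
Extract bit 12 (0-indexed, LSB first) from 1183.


0b10010011111, position 12 = 0

0


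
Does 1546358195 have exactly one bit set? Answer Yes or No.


0b1011100001010111000110110110011. Multiple bits set => No

No


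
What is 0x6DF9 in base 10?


6DF9 hex = 28153 decimal

28153


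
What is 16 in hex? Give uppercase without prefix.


16 = 10 hex

10


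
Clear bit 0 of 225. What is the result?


225 & ~(1 << 0) = 224

224


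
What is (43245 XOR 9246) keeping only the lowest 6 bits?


Step 1: 43245 ^ 9246 = 36083
Step 2: 36083 & 63 = 51

51


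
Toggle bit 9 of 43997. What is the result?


43997 ^ (1 << 9) = 43997 ^ 512 = 43485

43485


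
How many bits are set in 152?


0b10011000 has 3 set bits

3


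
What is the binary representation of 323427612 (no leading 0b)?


323427612 = 10011010001110001110100011100 in binary

10011010001110001110100011100


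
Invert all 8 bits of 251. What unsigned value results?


251 ^ 255 = 4

4


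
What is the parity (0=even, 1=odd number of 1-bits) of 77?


0b1001101 has 4 ones => parity 0

0


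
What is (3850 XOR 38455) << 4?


Step 1: 3850 ^ 38455 = 39229
Step 2: 39229 << 4 = 627664

627664


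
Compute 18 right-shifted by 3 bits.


0b10010 >> 3 = 0b10 = 2

2


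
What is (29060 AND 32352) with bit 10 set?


Step 1: 29060 & 32352 = 28672
Step 2: 28672 | (1 << 10) = 28672 | 1024 = 29696

29696


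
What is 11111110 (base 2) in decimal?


11111110 in decimal = 254

254


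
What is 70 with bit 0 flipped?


70 ^ (1 << 0) = 70 ^ 1 = 71

71


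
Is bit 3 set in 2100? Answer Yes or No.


0b100000110100, bit 3 = 0. No

No


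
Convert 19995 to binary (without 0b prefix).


19995 = 100111000011011 in binary

100111000011011


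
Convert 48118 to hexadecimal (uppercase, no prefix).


48118 = BBF6 hex

BBF6


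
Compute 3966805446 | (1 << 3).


3966805446 | (1 << 3) = 3966805446 | 8 = 3966805454

3966805454


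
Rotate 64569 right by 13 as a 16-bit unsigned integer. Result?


Rotate 0b1111110000111001 right by 13 (16-bit) = 0b1110000111001111 = 57807

57807


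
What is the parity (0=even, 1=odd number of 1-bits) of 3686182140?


0b11011011101101101010110011111100 has 21 ones => parity 1

1


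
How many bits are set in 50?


0b110010 has 3 set bits

3


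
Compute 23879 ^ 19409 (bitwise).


0b101110101000111 ^ 0b100101111010001 = 0b1011010010110 = 5782

5782


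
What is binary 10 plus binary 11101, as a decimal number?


10 + 11101 = 11111 = 31

31


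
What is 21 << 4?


0b10101 << 4 = 0b101010000 = 336

336


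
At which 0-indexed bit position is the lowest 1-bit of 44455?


0b1010110110100111. Lowest set bit at position 0

0


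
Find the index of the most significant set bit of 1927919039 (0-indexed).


0b1110010111010011011010110111111. Highest set bit at position 30

30


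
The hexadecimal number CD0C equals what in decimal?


CD0C hex = 52492 decimal

52492


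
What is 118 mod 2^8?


118 & 255 = 118

118


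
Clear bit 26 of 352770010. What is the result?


352770010 & ~(1 << 26) = 285661146

285661146


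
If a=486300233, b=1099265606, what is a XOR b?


486300233 ^ 1099265606 = 1568222223

1568222223


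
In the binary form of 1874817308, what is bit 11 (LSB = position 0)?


0b1101111101111110111000100011100, position 11 = 0

0


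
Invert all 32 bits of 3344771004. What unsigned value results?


3344771004 ^ 4294967295 = 950196291

950196291


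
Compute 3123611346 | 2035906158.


0b10111010001011101000011011010010 | 0b1111001010110010111011001101110 = 0b11111011011111111111011011111110 = 4219467518

4219467518


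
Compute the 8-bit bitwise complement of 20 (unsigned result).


~0b10100 = 0b11101011 = 235 (8-bit unsigned)

235


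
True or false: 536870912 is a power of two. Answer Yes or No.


0b100000000000000000000000000000. Only one bit set => Yes

Yes


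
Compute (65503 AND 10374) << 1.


Step 1: 65503 & 10374 = 10374
Step 2: 10374 << 1 = 20748

20748


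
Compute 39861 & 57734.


0b1001101110110101 & 0b1110000110000110 = 0b1000000110000100 = 33156

33156


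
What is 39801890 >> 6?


0b10010111110101010000100010 >> 6 = 0b10010111110101010000 = 621904

621904


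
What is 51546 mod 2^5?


51546 & 31 = 26

26


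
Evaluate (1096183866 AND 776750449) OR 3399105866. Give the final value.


Step 1: 1096183866 & 776750449 = 4472880
Step 2: 4472880 | 3399105866 = 3403578746

3403578746


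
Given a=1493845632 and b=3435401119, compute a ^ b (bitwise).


1493845632 ^ 3435401119 = 2513324319

2513324319


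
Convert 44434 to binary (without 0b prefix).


44434 = 1010110110010010 in binary

1010110110010010


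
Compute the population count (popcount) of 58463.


0b1110010001011111 has 10 set bits

10


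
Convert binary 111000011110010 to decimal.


111000011110010 in decimal = 28914

28914


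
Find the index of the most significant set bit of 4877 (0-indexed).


0b1001100001101. Highest set bit at position 12

12


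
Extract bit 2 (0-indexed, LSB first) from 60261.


0b1110101101100101, position 2 = 1

1


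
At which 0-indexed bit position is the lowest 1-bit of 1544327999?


0b1011100000011001001001100111111. Lowest set bit at position 0

0


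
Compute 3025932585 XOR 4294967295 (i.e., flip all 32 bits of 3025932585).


3025932585 ^ 4294967295 = 1269034710

1269034710


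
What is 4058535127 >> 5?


0b11110001111010000101010011010111 >> 5 = 0b111100011110100001010100110 = 126829222

126829222


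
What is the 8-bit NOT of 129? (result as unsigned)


~0b10000001 = 0b1111110 = 126 (8-bit unsigned)

126


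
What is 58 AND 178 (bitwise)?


0b111010 & 0b10110010 = 0b110010 = 50

50


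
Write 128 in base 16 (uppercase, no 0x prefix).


128 = 80 hex

80


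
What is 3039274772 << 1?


0b10110101001001111010011100010100 << 1 = 0b101101010010011110100111000101000 = 6078549544

6078549544


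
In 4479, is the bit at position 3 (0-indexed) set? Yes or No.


0b1000101111111, bit 3 = 1. Yes

Yes


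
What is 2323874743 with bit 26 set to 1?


2323874743 | (1 << 26) = 2323874743 | 67108864 = 2390983607

2390983607


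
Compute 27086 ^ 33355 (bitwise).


0b110100111001110 ^ 0b1000001001001011 = 0b1110101110000101 = 60293

60293


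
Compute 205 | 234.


0b11001101 | 0b11101010 = 0b11101111 = 239

239


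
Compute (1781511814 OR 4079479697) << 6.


Step 1: 1781511814 | 4079479697 = 4214226839
Step 2: 4214226839 << 6 = 269710517696

269710517696


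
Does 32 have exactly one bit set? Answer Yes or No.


0b100000. Only one bit set => Yes

Yes


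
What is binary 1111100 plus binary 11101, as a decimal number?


1111100 + 11101 = 10011001 = 153

153


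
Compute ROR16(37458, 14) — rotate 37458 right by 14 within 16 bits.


Rotate 0b1001001001010010 right by 14 (16-bit) = 0b100100101001010 = 18762

18762


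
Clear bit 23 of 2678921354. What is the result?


2678921354 & ~(1 << 23) = 2670532746

2670532746


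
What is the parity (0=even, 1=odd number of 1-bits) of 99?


0b1100011 has 4 ones => parity 0

0


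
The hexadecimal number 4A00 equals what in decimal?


4A00 hex = 18944 decimal

18944


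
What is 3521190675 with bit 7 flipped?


3521190675 ^ (1 << 7) = 3521190675 ^ 128 = 3521190803

3521190803


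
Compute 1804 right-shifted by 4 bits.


0b11100001100 >> 4 = 0b1110000 = 112

112


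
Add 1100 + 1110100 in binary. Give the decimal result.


1100 + 1110100 = 10000000 = 128

128


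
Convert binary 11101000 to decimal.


11101000 in decimal = 232

232


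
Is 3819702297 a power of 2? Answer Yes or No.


0b11100011101011000000100000011001. Multiple bits set => No

No


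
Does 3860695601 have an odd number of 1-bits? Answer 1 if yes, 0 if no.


0b11100110000111011000101000110001 has 15 ones => parity 1

1


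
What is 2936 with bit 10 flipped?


2936 ^ (1 << 10) = 2936 ^ 1024 = 3960

3960


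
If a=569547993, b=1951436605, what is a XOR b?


569547993 ^ 1951436605 = 1436685284

1436685284


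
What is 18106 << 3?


0b100011010111010 << 3 = 0b100011010111010000 = 144848

144848


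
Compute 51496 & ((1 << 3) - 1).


51496 & 7 = 0

0


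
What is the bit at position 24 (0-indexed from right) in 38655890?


0b10010011011101011110010010, position 24 = 0

0


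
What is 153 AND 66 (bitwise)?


0b10011001 & 0b1000010 = 0b0 = 0

0


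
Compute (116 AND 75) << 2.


Step 1: 116 & 75 = 64
Step 2: 64 << 2 = 256

256


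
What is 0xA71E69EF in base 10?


A71E69EF hex = 2803788271 decimal

2803788271


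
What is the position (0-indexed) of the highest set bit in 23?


0b10111. Highest set bit at position 4

4


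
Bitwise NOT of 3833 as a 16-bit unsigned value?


~0b111011111001 = 0b1111000100000110 = 61702 (16-bit unsigned)

61702


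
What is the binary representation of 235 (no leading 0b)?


235 = 11101011 in binary

11101011


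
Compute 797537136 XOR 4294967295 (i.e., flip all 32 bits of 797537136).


797537136 ^ 4294967295 = 3497430159

3497430159


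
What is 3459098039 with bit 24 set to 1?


3459098039 | (1 << 24) = 3459098039 | 16777216 = 3475875255

3475875255


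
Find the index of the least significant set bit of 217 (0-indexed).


0b11011001. Lowest set bit at position 0

0


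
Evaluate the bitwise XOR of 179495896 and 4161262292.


0b1010101100101110001111011000 ^ 0b11111000000001111101001011010100 = 0b11110010101101010011000100001100 = 4071960844

4071960844


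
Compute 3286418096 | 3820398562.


0b11000011111000101100001010110000 | 0b11100011101101101010011111100010 = 0b11100011111101101110011111110010 = 3824609266

3824609266


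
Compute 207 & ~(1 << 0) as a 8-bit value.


207 & ~(1 << 0) = 206

206


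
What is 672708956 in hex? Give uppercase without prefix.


672708956 = 2818B95C hex

2818B95C


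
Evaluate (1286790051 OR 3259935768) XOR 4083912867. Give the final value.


Step 1: 1286790051 | 3259935768 = 3472818107
Step 2: 3472818107 ^ 4083912867 = 1033203480

1033203480


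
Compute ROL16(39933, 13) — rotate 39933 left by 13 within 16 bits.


Rotate 0b1001101111111101 left by 13 (16-bit) = 0b1011001101111111 = 45951

45951


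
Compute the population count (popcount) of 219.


0b11011011 has 6 set bits

6


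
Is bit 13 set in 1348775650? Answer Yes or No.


0b1010000011001001010111011100010, bit 13 = 1. Yes

Yes


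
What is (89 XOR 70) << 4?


Step 1: 89 ^ 70 = 31
Step 2: 31 << 4 = 496

496


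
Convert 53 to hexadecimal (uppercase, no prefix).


53 = 35 hex

35


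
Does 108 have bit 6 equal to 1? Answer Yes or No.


0b1101100, bit 6 = 1. Yes

Yes


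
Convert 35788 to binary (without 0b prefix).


35788 = 1000101111001100 in binary

1000101111001100


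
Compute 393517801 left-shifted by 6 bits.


0b10111011101001001101011101001 << 6 = 0b10111011101001001101011101001000000 = 25185139264

25185139264


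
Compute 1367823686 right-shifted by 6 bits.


0b1010001100001110101010101000110 >> 6 = 0b1010001100001110101010101 = 21372245

21372245


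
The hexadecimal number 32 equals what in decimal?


32 hex = 50 decimal

50


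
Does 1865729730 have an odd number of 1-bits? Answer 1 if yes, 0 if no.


0b1101111001101001100011011000010 has 16 ones => parity 0

0


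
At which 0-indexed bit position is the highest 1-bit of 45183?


0b1011000001111111. Highest set bit at position 15

15


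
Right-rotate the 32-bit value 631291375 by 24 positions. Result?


Rotate 0b100101101000001011110111101111 right by 24 (32-bit) = 0b10100000101111011110111100100101 = 2696802085

2696802085


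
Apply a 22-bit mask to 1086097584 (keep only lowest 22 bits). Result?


1086097584 & 4194303 = 3967152

3967152


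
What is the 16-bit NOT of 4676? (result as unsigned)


~0b1001001000100 = 0b1110110110111011 = 60859 (16-bit unsigned)

60859


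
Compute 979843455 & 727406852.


0b111010011001110011100101111111 & 0b101011010110110101100100000100 = 0b101010010000110001100100000100 = 709040388

709040388


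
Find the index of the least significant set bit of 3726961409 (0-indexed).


0b11011110001001001110101100000001. Lowest set bit at position 0

0


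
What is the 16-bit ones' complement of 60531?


60531 ^ 65535 = 5004

5004


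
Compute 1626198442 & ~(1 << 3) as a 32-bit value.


1626198442 & ~(1 << 3) = 1626198434

1626198434


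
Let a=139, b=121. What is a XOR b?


139 ^ 121 = 242

242


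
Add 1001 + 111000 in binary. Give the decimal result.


1001 + 111000 = 1000001 = 65

65


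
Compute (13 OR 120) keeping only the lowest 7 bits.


Step 1: 13 | 120 = 125
Step 2: 125 & 127 = 125

125


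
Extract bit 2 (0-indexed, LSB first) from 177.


0b10110001, position 2 = 0

0


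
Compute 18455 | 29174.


0b100100000010111 | 0b111000111110110 = 0b111100111110111 = 31223

31223


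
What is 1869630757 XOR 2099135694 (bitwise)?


0b1101111011100000100110100100101 ^ 0b1111101000111100100010011001110 = 0b10010011011100000100111101011 = 309201387

309201387


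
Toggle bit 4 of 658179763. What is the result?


658179763 ^ (1 << 4) = 658179763 ^ 16 = 658179747

658179747


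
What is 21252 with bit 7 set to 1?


21252 | (1 << 7) = 21252 | 128 = 21380

21380


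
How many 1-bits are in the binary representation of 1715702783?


0b1100110010000111000101111111111 has 19 set bits

19


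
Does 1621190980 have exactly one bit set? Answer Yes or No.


0b1100000101000010110100101000100. Multiple bits set => No

No


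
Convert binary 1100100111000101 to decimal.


1100100111000101 in decimal = 51653

51653


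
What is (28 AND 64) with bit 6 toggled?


Step 1: 28 & 64 = 0
Step 2: 0 ^ (1 << 6) = 0 ^ 64 = 64

64


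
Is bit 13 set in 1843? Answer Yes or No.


0b11100110011, bit 13 = 0. No

No


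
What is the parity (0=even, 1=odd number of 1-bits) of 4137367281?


0b11110110100110110011011011110001 has 20 ones => parity 0

0


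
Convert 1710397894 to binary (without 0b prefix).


1710397894 = 1100101111100101001100111000110 in binary

1100101111100101001100111000110


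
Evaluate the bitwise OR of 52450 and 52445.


0b1100110011100010 | 0b1100110011011101 = 0b1100110011111111 = 52479

52479


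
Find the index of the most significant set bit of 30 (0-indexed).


0b11110. Highest set bit at position 4

4


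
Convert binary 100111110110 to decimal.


100111110110 in decimal = 2550

2550


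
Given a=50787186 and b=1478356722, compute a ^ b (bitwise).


50787186 ^ 1478356722 = 1528503680

1528503680


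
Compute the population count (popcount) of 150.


0b10010110 has 4 set bits

4


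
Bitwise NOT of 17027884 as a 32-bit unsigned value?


~0b1000000111101001100101100 = 0b11111110111111000010110011010011 = 4277939411 (32-bit unsigned)

4277939411


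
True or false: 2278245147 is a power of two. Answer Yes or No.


0b10000111110010110100001100011011. Multiple bits set => No

No


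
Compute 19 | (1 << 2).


19 | (1 << 2) = 19 | 4 = 23

23


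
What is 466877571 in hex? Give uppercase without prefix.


466877571 = 1BD3FC83 hex

1BD3FC83


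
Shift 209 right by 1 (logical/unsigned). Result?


0b11010001 >> 1 = 0b1101000 = 104

104


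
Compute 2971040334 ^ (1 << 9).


2971040334 ^ (1 << 9) = 2971040334 ^ 512 = 2971039822

2971039822


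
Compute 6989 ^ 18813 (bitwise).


0b1101101001101 ^ 0b100100101111101 = 0b101001000110000 = 21040

21040


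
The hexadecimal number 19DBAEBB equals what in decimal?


19DBAEBB hex = 433827515 decimal

433827515


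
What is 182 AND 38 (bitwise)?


0b10110110 & 0b100110 = 0b100110 = 38

38


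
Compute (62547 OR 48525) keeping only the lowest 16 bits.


Step 1: 62547 | 48525 = 64991
Step 2: 64991 & 65535 = 64991

64991


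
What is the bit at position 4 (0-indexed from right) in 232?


0b11101000, position 4 = 0

0


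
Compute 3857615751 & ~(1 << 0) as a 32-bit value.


3857615751 & ~(1 << 0) = 3857615750

3857615750


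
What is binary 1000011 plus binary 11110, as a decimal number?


1000011 + 11110 = 1100001 = 97

97


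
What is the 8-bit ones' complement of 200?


200 ^ 255 = 55

55


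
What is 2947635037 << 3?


0b10101111101100010101011101011101 << 3 = 0b10101111101100010101011101011101000 = 23581080296

23581080296


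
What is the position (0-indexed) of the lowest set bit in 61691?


0b1111000011111011. Lowest set bit at position 0

0


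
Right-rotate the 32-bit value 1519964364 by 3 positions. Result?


Rotate 0b1011010100110001101000011001100 right by 3 (32-bit) = 0b10001011010100110001101000011001 = 2337479193

2337479193


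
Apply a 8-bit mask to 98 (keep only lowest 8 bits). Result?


98 & 255 = 98

98


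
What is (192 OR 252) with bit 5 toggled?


Step 1: 192 | 252 = 252
Step 2: 252 ^ (1 << 5) = 252 ^ 32 = 220

220


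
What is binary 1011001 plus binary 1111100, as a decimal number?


1011001 + 1111100 = 11010101 = 213

213


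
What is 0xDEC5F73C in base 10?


DEC5F73C hex = 3737515836 decimal

3737515836


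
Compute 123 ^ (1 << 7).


123 ^ (1 << 7) = 123 ^ 128 = 251

251


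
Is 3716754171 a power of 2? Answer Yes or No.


0b11011101100010010010101011111011. Multiple bits set => No

No


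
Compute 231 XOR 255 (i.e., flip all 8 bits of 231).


231 ^ 255 = 24

24


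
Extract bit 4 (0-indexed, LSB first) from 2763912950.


0b10100100101111011111011011110110, position 4 = 1

1


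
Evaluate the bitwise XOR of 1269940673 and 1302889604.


0b1001011101100011100000111000001 ^ 0b1001101101010001000010010000100 = 0b110000110010100010101000101 = 102319429

102319429


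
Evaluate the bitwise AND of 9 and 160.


0b1001 & 0b10100000 = 0b0 = 0

0


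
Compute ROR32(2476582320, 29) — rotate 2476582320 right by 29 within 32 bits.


Rotate 0b10010011100111011010010110110000 right by 29 (32-bit) = 0b10011100111011010010110110000100 = 2632789380

2632789380


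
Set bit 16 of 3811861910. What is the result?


3811861910 | (1 << 16) = 3811861910 | 65536 = 3811927446

3811927446


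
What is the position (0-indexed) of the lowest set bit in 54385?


0b1101010001110001. Lowest set bit at position 0

0


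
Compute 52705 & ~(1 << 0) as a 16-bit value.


52705 & ~(1 << 0) = 52704

52704


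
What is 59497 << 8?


0b1110100001101001 << 8 = 0b111010000110100100000000 = 15231232

15231232


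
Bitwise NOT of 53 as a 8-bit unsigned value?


~0b110101 = 0b11001010 = 202 (8-bit unsigned)

202


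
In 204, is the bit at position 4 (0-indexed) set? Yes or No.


0b11001100, bit 4 = 0. No

No


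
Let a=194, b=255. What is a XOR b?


194 ^ 255 = 61

61


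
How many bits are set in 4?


0b100 has 1 set bits

1


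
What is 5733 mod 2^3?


5733 & 7 = 5

5


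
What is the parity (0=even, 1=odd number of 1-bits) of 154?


0b10011010 has 4 ones => parity 0

0


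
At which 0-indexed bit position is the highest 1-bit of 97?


0b1100001. Highest set bit at position 6

6


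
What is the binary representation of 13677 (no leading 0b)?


13677 = 11010101101101 in binary

11010101101101


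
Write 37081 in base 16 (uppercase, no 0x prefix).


37081 = 90D9 hex

90D9


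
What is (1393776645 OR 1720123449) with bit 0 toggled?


Step 1: 1393776645 | 1720123449 = 2006407229
Step 2: 2006407229 ^ (1 << 0) = 2006407229 ^ 1 = 2006407228

2006407228


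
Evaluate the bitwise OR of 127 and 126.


0b1111111 | 0b1111110 = 0b1111111 = 127

127


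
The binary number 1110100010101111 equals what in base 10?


1110100010101111 in decimal = 59567

59567


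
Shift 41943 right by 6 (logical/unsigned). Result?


0b1010001111010111 >> 6 = 0b1010001111 = 655

655


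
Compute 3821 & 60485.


0b111011101101 & 0b1110110001000101 = 0b110001000101 = 3141

3141


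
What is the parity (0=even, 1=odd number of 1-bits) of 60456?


0b1110110000101000 has 7 ones => parity 1

1


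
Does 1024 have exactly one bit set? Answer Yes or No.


0b10000000000. Only one bit set => Yes

Yes


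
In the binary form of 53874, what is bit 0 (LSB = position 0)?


0b1101001001110010, position 0 = 0

0


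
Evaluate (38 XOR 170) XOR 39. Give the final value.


Step 1: 38 ^ 170 = 140
Step 2: 140 ^ 39 = 171

171


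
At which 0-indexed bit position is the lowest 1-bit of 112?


0b1110000. Lowest set bit at position 4

4


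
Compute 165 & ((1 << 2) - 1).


165 & 3 = 1

1


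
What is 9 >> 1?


0b1001 >> 1 = 0b100 = 4

4


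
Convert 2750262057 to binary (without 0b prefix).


2750262057 = 10100011111011011010101100101001 in binary

10100011111011011010101100101001


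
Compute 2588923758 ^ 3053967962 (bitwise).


0b10011010010011111101011101101110 ^ 0b10110110000001111101101001011010 = 0b101100010010000000110100110100 = 742919476

742919476
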